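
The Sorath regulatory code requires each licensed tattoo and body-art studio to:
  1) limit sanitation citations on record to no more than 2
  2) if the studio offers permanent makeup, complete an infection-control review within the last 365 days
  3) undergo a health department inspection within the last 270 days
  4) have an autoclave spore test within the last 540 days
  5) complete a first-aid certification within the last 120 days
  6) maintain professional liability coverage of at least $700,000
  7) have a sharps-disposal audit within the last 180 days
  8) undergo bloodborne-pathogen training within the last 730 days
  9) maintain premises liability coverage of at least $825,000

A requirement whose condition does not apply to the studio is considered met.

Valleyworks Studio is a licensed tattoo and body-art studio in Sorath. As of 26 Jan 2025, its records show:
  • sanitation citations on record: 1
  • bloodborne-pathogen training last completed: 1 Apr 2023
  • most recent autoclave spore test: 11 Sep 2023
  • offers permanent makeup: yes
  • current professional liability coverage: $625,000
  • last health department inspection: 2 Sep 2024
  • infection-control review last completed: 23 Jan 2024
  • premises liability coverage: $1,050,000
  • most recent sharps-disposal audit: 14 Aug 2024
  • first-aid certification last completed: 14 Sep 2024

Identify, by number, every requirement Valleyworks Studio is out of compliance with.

1. sanitation citations on record 1 ≤ 2 → met
2. condition 'offers permanent makeup' holds; infection-control review 369 days ago vs limit 365 → not met
3. health department inspection 146 days ago vs limit 270 → met
4. autoclave spore test 503 days ago vs limit 540 → met
5. first-aid certification 134 days ago vs limit 120 → not met
6. professional liability coverage $625,000 < $700,000 → not met
7. sharps-disposal audit 165 days ago vs limit 180 → met
8. bloodborne-pathogen training 666 days ago vs limit 730 → met
9. premises liability coverage $1,050,000 ≥ $825,000 → met
Not met: 2, 5, 6

2, 5, 6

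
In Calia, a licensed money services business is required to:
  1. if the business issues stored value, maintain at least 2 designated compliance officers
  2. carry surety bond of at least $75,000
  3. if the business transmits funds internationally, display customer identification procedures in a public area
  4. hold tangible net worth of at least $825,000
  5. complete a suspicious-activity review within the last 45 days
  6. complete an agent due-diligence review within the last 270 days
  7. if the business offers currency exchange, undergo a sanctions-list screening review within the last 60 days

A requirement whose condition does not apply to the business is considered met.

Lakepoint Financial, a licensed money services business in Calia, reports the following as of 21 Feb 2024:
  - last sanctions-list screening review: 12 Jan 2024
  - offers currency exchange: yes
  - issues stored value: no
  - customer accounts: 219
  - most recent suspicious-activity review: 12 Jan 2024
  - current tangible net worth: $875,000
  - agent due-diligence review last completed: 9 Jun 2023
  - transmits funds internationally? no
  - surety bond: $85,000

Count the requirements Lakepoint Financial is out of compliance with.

0

1. condition 'issues stored value' does not hold → requirement n/a → met
2. surety bond $85,000 ≥ $75,000 → met
3. condition 'transmits funds internationally' does not hold → requirement n/a → met
4. tangible net worth $875,000 ≥ $825,000 → met
5. suspicious-activity review 40 days ago vs limit 45 → met
6. agent due-diligence review 257 days ago vs limit 270 → met
7. condition 'offers currency exchange' holds; sanctions-list screening review 40 days ago vs limit 60 → met
Not met: 0 of 7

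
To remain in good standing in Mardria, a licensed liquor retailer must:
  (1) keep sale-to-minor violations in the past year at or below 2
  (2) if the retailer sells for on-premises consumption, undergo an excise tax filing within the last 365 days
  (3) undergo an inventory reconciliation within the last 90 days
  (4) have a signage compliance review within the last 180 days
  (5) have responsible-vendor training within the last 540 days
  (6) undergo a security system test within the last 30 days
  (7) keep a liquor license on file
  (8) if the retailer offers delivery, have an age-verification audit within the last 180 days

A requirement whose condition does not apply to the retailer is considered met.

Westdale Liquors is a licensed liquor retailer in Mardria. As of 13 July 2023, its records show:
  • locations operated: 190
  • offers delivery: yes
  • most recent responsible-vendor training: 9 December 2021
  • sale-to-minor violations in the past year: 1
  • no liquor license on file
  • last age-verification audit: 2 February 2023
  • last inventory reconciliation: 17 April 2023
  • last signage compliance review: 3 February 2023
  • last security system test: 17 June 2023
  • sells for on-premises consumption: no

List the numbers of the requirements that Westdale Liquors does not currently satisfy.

5, 7

1. sale-to-minor violations in the past year 1 ≤ 2 → met
2. condition 'sells for on-premises consumption' does not hold → requirement n/a → met
3. inventory reconciliation 87 days ago vs limit 90 → met
4. signage compliance review 160 days ago vs limit 180 → met
5. responsible-vendor training 581 days ago vs limit 540 → not met
6. security system test 26 days ago vs limit 30 → met
7. liquor license absent → not met
8. condition 'offers delivery' holds; age-verification audit 161 days ago vs limit 180 → met
Not met: 5, 7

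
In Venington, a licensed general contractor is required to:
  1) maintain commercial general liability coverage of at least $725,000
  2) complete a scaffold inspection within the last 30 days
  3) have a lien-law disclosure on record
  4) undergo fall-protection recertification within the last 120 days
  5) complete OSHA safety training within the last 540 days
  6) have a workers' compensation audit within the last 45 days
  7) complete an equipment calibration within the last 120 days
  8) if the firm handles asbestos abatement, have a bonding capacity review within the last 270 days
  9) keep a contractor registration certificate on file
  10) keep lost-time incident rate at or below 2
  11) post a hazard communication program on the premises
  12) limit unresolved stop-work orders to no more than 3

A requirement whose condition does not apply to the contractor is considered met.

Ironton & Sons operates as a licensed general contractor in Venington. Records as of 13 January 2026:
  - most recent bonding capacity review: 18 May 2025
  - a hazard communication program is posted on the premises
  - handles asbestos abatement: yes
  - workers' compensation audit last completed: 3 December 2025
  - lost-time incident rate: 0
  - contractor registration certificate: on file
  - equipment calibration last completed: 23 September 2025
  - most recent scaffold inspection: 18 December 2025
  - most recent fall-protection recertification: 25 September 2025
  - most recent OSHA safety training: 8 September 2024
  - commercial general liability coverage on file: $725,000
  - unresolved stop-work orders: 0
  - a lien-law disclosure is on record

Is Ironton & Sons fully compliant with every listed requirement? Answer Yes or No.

Yes

1. commercial general liability coverage $725,000 ≥ $725,000 → met
2. scaffold inspection 26 days ago vs limit 30 → met
3. lien-law disclosure present → met
4. fall-protection recertification 110 days ago vs limit 120 → met
5. OSHA safety training 492 days ago vs limit 540 → met
6. workers' compensation audit 41 days ago vs limit 45 → met
7. equipment calibration 112 days ago vs limit 120 → met
8. condition 'handles asbestos abatement' holds; bonding capacity review 240 days ago vs limit 270 → met
9. contractor registration certificate present → met
10. lost-time incident rate 0 ≤ 2 → met
11. hazard communication program present → met
12. unresolved stop-work orders 0 ≤ 3 → met
All met.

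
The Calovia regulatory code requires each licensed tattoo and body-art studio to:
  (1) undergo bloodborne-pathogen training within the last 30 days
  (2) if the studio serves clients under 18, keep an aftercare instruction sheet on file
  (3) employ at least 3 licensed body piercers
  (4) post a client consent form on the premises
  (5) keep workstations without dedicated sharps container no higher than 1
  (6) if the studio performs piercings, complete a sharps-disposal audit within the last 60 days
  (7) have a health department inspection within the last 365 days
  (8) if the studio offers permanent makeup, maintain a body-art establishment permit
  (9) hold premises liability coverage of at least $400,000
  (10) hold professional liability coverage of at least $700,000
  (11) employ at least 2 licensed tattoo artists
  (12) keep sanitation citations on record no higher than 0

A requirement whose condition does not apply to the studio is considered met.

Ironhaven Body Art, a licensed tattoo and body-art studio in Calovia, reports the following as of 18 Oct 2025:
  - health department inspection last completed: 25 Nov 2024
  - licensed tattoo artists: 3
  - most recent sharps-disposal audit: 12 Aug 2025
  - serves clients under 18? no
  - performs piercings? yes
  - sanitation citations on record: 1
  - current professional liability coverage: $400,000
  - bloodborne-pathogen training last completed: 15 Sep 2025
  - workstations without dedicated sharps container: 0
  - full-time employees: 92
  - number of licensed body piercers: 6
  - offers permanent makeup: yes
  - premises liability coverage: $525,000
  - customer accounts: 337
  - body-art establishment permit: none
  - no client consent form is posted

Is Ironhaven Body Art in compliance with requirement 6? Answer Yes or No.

6. condition 'performs piercings' holds; sharps-disposal audit 67 days ago vs limit 60 → not met

No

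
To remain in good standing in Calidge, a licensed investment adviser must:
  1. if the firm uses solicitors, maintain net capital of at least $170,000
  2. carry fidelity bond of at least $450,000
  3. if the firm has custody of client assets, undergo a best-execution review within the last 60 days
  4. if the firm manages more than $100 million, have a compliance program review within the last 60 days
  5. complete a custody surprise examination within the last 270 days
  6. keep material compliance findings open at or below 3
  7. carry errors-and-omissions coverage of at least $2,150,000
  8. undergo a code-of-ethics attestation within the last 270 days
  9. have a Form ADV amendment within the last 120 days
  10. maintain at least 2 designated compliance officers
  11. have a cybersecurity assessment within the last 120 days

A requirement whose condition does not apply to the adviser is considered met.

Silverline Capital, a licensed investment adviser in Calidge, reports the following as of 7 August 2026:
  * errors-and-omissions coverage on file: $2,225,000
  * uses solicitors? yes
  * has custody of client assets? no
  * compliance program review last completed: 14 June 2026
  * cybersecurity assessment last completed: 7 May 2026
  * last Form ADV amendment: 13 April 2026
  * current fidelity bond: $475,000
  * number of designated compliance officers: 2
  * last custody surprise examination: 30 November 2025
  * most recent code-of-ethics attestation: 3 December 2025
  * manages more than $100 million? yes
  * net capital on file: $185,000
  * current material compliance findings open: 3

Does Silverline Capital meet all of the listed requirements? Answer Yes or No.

Yes

1. condition 'uses solicitors' holds; net capital $185,000 ≥ $170,000 → met
2. fidelity bond $475,000 ≥ $450,000 → met
3. condition 'has custody of client assets' does not hold → requirement n/a → met
4. condition 'manages more than $100 million' holds; compliance program review 54 days ago vs limit 60 → met
5. custody surprise examination 250 days ago vs limit 270 → met
6. material compliance findings open 3 ≤ 3 → met
7. errors-and-omissions coverage $2,225,000 ≥ $2,150,000 → met
8. code-of-ethics attestation 247 days ago vs limit 270 → met
9. Form ADV amendment 116 days ago vs limit 120 → met
10. designated compliance officers 2 ≥ 2 → met
11. cybersecurity assessment 92 days ago vs limit 120 → met
All met.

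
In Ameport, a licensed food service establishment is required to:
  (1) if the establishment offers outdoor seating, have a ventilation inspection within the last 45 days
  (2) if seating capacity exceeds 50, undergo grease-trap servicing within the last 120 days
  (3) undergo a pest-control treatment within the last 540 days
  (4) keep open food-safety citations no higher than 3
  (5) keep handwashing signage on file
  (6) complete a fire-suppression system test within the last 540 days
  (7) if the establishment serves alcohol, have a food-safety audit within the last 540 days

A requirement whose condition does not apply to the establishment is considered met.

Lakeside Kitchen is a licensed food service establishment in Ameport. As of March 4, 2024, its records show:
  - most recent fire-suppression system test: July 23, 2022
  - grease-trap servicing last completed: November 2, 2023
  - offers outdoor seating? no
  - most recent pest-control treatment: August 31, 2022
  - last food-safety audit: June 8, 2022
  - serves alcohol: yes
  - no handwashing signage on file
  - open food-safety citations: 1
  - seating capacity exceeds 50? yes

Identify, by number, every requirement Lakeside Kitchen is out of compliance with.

1. condition 'offers outdoor seating' does not hold → requirement n/a → met
2. condition 'seating capacity exceeds 50' holds; grease-trap servicing 123 days ago vs limit 120 → not met
3. pest-control treatment 551 days ago vs limit 540 → not met
4. open food-safety citations 1 ≤ 3 → met
5. handwashing signage absent → not met
6. fire-suppression system test 590 days ago vs limit 540 → not met
7. condition 'serves alcohol' holds; food-safety audit 635 days ago vs limit 540 → not met
Not met: 2, 3, 5, 6, 7

2, 3, 5, 6, 7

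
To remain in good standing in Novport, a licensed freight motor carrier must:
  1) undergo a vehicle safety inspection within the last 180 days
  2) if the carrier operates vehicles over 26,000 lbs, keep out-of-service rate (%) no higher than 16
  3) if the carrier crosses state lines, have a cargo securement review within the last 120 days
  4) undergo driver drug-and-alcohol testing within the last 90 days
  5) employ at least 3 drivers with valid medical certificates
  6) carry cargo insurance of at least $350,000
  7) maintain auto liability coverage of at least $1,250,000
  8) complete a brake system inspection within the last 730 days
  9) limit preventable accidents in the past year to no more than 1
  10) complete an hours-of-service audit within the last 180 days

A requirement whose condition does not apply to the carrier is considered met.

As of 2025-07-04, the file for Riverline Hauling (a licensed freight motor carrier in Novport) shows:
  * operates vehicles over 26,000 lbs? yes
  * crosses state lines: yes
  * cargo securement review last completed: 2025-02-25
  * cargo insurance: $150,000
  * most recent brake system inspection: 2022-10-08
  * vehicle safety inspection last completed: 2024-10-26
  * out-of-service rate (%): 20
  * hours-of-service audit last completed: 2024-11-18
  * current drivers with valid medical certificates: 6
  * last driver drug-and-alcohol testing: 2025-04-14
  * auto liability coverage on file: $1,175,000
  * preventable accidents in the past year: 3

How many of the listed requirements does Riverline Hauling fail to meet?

8

1. vehicle safety inspection 251 days ago vs limit 180 → not met
2. condition 'operates vehicles over 26,000 lbs' holds; out-of-service rate (%) 20 > 16 → not met
3. condition 'crosses state lines' holds; cargo securement review 129 days ago vs limit 120 → not met
4. driver drug-and-alcohol testing 81 days ago vs limit 90 → met
5. drivers with valid medical certificates 6 ≥ 3 → met
6. cargo insurance $150,000 < $350,000 → not met
7. auto liability coverage $1,175,000 < $1,250,000 → not met
8. brake system inspection 1000 days ago vs limit 730 → not met
9. preventable accidents in the past year 3 > 1 → not met
10. hours-of-service audit 228 days ago vs limit 180 → not met
Not met: 8 of 10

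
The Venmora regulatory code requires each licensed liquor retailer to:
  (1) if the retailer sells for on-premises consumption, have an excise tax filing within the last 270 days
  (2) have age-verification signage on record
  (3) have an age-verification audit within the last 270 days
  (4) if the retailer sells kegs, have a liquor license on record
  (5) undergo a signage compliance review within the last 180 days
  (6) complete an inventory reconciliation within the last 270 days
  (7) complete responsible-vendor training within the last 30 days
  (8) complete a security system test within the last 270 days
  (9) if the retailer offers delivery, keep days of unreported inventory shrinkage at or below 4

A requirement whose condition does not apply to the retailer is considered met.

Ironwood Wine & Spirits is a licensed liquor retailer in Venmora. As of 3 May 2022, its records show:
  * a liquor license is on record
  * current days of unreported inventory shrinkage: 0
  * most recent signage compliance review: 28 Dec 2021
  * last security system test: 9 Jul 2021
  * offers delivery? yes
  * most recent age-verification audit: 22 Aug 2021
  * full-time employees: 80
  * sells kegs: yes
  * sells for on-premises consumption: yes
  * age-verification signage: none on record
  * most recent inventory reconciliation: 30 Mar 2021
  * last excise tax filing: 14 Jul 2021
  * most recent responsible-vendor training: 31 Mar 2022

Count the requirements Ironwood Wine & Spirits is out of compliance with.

1. condition 'sells for on-premises consumption' holds; excise tax filing 293 days ago vs limit 270 → not met
2. age-verification signage absent → not met
3. age-verification audit 254 days ago vs limit 270 → met
4. condition 'sells kegs' holds; liquor license present → met
5. signage compliance review 126 days ago vs limit 180 → met
6. inventory reconciliation 399 days ago vs limit 270 → not met
7. responsible-vendor training 33 days ago vs limit 30 → not met
8. security system test 298 days ago vs limit 270 → not met
9. condition 'offers delivery' holds; days of unreported inventory shrinkage 0 ≤ 4 → met
Not met: 5 of 9

5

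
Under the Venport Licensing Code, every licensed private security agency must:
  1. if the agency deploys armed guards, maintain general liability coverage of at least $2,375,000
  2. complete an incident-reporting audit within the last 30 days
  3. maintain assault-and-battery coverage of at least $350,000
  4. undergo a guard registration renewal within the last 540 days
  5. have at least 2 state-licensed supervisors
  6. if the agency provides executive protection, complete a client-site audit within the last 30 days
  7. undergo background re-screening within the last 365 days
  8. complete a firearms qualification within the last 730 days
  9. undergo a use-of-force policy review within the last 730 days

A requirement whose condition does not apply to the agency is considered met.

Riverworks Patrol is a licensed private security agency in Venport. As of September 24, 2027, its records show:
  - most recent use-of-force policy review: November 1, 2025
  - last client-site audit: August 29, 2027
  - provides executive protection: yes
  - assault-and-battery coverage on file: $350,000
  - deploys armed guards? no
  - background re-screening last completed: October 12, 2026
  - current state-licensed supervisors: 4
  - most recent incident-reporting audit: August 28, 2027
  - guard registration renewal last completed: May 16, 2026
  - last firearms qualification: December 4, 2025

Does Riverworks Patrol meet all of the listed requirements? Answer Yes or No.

1. condition 'deploys armed guards' does not hold → requirement n/a → met
2. incident-reporting audit 27 days ago vs limit 30 → met
3. assault-and-battery coverage $350,000 ≥ $350,000 → met
4. guard registration renewal 496 days ago vs limit 540 → met
5. state-licensed supervisors 4 ≥ 2 → met
6. condition 'provides executive protection' holds; client-site audit 26 days ago vs limit 30 → met
7. background re-screening 347 days ago vs limit 365 → met
8. firearms qualification 659 days ago vs limit 730 → met
9. use-of-force policy review 692 days ago vs limit 730 → met
All met.

Yes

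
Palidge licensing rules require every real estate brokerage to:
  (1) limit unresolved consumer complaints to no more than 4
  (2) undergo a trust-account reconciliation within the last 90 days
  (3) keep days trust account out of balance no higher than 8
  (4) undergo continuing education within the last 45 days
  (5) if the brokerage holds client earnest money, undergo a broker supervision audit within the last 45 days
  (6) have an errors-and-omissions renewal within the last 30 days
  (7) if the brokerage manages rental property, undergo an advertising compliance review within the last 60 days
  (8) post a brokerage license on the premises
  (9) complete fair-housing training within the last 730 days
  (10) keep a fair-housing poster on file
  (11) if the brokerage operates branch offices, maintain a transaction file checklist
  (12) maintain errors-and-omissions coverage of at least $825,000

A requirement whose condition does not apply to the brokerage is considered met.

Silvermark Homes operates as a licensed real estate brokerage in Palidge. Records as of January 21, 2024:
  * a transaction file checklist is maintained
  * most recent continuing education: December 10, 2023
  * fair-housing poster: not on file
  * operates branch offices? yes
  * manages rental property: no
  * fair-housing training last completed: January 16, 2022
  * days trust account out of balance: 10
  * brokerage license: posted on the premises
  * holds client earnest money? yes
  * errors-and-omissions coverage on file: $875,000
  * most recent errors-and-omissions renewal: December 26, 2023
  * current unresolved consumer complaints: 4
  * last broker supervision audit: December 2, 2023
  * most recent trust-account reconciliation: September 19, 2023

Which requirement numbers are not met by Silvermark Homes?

1. unresolved consumer complaints 4 ≤ 4 → met
2. trust-account reconciliation 124 days ago vs limit 90 → not met
3. days trust account out of balance 10 > 8 → not met
4. continuing education 42 days ago vs limit 45 → met
5. condition 'holds client earnest money' holds; broker supervision audit 50 days ago vs limit 45 → not met
6. errors-and-omissions renewal 26 days ago vs limit 30 → met
7. condition 'manages rental property' does not hold → requirement n/a → met
8. brokerage license present → met
9. fair-housing training 735 days ago vs limit 730 → not met
10. fair-housing poster absent → not met
11. condition 'operates branch offices' holds; transaction file checklist present → met
12. errors-and-omissions coverage $875,000 ≥ $825,000 → met
Not met: 2, 3, 5, 9, 10

2, 3, 5, 9, 10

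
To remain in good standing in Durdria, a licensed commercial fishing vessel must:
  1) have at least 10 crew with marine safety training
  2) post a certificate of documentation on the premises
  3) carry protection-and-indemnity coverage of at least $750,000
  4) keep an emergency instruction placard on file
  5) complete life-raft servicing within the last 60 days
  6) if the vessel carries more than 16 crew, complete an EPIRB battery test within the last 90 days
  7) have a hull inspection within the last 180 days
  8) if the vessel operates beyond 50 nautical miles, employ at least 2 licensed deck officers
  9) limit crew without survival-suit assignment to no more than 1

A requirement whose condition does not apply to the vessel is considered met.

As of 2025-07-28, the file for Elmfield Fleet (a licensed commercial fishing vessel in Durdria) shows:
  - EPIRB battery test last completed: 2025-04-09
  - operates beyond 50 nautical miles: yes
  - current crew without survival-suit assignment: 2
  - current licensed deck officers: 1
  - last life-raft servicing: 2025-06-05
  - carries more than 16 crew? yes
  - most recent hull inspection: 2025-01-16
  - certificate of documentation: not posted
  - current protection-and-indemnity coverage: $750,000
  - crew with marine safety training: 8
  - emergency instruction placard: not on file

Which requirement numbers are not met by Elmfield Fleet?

1. crew with marine safety training 8 < 10 → not met
2. certificate of documentation absent → not met
3. protection-and-indemnity coverage $750,000 ≥ $750,000 → met
4. emergency instruction placard absent → not met
5. life-raft servicing 53 days ago vs limit 60 → met
6. condition 'carries more than 16 crew' holds; EPIRB battery test 110 days ago vs limit 90 → not met
7. hull inspection 193 days ago vs limit 180 → not met
8. condition 'operates beyond 50 nautical miles' holds; licensed deck officers 1 < 2 → not met
9. crew without survival-suit assignment 2 > 1 → not met
Not met: 1, 2, 4, 6, 7, 8, 9

1, 2, 4, 6, 7, 8, 9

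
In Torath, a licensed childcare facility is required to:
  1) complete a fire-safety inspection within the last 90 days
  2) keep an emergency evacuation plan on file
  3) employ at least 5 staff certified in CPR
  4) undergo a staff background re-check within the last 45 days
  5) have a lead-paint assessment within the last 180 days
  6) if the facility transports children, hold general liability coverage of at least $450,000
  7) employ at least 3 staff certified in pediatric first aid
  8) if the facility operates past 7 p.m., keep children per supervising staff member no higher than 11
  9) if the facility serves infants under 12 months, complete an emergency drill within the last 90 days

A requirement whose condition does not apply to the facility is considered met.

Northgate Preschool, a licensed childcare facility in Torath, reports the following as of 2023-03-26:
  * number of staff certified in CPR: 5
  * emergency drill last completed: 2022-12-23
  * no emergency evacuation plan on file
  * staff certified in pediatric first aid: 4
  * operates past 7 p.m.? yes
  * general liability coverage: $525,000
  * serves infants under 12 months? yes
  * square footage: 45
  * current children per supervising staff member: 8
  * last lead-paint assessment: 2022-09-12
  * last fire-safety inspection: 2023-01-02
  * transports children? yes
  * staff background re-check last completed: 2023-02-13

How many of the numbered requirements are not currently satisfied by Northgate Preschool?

1. fire-safety inspection 83 days ago vs limit 90 → met
2. emergency evacuation plan absent → not met
3. staff certified in CPR 5 ≥ 5 → met
4. staff background re-check 41 days ago vs limit 45 → met
5. lead-paint assessment 195 days ago vs limit 180 → not met
6. condition 'transports children' holds; general liability coverage $525,000 ≥ $450,000 → met
7. staff certified in pediatric first aid 4 ≥ 3 → met
8. condition 'operates past 7 p.m.' holds; children per supervising staff member 8 ≤ 11 → met
9. condition 'serves infants under 12 months' holds; emergency drill 93 days ago vs limit 90 → not met
Not met: 3 of 9

3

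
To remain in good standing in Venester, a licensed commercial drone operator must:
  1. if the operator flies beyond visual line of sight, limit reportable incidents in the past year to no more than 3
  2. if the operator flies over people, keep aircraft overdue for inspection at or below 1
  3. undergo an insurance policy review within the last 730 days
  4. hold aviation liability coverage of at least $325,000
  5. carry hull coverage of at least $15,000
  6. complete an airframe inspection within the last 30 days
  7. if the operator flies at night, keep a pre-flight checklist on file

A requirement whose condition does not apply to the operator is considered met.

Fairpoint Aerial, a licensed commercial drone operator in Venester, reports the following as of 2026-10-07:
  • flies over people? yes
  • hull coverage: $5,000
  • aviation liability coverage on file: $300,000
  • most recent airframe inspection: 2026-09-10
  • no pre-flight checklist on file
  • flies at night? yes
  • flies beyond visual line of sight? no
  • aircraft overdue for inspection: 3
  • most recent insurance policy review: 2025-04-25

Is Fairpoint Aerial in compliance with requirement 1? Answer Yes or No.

Yes

1. condition 'flies beyond visual line of sight' does not hold → requirement n/a → met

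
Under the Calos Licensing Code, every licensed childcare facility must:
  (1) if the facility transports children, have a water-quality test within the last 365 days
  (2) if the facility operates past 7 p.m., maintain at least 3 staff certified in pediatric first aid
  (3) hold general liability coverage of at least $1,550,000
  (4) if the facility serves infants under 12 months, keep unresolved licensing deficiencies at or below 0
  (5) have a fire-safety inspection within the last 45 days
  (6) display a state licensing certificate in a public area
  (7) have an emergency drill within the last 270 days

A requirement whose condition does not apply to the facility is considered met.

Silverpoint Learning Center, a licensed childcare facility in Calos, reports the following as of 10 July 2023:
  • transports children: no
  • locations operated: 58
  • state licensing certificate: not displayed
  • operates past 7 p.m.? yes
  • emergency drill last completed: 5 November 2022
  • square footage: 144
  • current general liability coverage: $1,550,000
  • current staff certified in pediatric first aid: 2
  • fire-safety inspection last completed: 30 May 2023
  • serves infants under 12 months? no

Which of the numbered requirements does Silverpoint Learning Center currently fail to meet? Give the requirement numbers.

1. condition 'transports children' does not hold → requirement n/a → met
2. condition 'operates past 7 p.m.' holds; staff certified in pediatric first aid 2 < 3 → not met
3. general liability coverage $1,550,000 ≥ $1,550,000 → met
4. condition 'serves infants under 12 months' does not hold → requirement n/a → met
5. fire-safety inspection 41 days ago vs limit 45 → met
6. state licensing certificate absent → not met
7. emergency drill 247 days ago vs limit 270 → met
Not met: 2, 6

2, 6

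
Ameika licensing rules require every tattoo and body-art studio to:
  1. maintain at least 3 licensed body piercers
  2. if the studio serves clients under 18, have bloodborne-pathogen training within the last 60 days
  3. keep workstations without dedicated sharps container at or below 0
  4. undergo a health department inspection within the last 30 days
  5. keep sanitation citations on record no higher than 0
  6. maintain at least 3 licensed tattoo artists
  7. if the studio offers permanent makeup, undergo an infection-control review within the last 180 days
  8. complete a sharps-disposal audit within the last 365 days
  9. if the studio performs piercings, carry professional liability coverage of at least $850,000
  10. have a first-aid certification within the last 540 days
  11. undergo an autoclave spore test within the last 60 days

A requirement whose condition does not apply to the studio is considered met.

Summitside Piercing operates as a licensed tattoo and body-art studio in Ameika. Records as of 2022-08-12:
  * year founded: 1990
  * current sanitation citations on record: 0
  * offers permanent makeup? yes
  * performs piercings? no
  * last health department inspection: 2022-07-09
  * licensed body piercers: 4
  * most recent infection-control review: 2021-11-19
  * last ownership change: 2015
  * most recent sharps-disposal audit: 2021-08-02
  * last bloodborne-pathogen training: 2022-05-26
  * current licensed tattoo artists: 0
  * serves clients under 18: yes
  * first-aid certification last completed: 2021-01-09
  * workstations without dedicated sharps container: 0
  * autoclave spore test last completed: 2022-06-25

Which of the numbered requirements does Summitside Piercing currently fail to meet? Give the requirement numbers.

1. licensed body piercers 4 ≥ 3 → met
2. condition 'serves clients under 18' holds; bloodborne-pathogen training 78 days ago vs limit 60 → not met
3. workstations without dedicated sharps container 0 ≤ 0 → met
4. health department inspection 34 days ago vs limit 30 → not met
5. sanitation citations on record 0 ≤ 0 → met
6. licensed tattoo artists 0 < 3 → not met
7. condition 'offers permanent makeup' holds; infection-control review 266 days ago vs limit 180 → not met
8. sharps-disposal audit 375 days ago vs limit 365 → not met
9. condition 'performs piercings' does not hold → requirement n/a → met
10. first-aid certification 580 days ago vs limit 540 → not met
11. autoclave spore test 48 days ago vs limit 60 → met
Not met: 2, 4, 6, 7, 8, 10

2, 4, 6, 7, 8, 10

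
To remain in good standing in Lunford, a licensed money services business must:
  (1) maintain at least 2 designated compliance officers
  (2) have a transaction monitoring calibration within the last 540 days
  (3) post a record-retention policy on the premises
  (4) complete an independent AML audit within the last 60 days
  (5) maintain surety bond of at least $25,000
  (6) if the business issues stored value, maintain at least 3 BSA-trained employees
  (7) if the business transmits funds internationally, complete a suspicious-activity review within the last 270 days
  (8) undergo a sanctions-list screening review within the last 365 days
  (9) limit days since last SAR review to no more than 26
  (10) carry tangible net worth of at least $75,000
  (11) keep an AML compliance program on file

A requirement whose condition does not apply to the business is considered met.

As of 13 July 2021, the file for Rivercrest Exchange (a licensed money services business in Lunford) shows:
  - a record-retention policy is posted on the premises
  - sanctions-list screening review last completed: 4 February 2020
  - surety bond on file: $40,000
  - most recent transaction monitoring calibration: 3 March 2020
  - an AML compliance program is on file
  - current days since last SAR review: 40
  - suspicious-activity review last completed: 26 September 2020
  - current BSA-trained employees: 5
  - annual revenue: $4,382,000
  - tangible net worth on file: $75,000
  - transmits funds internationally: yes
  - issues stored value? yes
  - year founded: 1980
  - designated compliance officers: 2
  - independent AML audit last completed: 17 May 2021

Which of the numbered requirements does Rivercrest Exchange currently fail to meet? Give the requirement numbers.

1. designated compliance officers 2 ≥ 2 → met
2. transaction monitoring calibration 497 days ago vs limit 540 → met
3. record-retention policy present → met
4. independent AML audit 57 days ago vs limit 60 → met
5. surety bond $40,000 ≥ $25,000 → met
6. condition 'issues stored value' holds; BSA-trained employees 5 ≥ 3 → met
7. condition 'transmits funds internationally' holds; suspicious-activity review 290 days ago vs limit 270 → not met
8. sanctions-list screening review 525 days ago vs limit 365 → not met
9. days since last SAR review 40 > 26 → not met
10. tangible net worth $75,000 ≥ $75,000 → met
11. AML compliance program present → met
Not met: 7, 8, 9

7, 8, 9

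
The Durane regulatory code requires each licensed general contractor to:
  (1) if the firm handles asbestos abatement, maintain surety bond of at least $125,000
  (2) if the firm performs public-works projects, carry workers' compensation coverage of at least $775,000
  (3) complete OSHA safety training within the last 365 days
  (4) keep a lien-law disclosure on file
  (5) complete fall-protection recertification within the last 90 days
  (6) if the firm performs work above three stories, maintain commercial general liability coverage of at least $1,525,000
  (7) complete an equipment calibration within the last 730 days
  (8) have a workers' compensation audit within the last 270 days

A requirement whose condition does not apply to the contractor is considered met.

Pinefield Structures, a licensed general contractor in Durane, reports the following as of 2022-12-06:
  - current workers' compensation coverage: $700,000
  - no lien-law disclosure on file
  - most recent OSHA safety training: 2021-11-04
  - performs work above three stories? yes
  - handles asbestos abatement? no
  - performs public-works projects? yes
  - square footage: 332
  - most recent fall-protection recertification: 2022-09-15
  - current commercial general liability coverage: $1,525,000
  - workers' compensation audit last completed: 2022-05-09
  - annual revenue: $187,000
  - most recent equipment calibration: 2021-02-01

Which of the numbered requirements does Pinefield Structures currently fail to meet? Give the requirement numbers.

1. condition 'handles asbestos abatement' does not hold → requirement n/a → met
2. condition 'performs public-works projects' holds; workers' compensation coverage $700,000 < $775,000 → not met
3. OSHA safety training 397 days ago vs limit 365 → not met
4. lien-law disclosure absent → not met
5. fall-protection recertification 82 days ago vs limit 90 → met
6. condition 'performs work above three stories' holds; commercial general liability coverage $1,525,000 ≥ $1,525,000 → met
7. equipment calibration 673 days ago vs limit 730 → met
8. workers' compensation audit 211 days ago vs limit 270 → met
Not met: 2, 3, 4

2, 3, 4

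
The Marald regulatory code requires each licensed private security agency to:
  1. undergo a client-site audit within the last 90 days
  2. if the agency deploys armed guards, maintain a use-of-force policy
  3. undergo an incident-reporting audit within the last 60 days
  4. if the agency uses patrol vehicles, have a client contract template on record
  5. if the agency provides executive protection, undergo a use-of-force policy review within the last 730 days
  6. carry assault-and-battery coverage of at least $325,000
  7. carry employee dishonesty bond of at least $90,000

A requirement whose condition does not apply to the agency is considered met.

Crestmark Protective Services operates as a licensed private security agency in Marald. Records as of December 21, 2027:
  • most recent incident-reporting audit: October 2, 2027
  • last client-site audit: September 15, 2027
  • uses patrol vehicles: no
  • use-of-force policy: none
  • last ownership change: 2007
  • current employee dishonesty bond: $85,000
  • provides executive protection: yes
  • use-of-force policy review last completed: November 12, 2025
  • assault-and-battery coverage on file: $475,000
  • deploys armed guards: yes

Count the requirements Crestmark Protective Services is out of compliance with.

5

1. client-site audit 97 days ago vs limit 90 → not met
2. condition 'deploys armed guards' holds; use-of-force policy absent → not met
3. incident-reporting audit 80 days ago vs limit 60 → not met
4. condition 'uses patrol vehicles' does not hold → requirement n/a → met
5. condition 'provides executive protection' holds; use-of-force policy review 769 days ago vs limit 730 → not met
6. assault-and-battery coverage $475,000 ≥ $325,000 → met
7. employee dishonesty bond $85,000 < $90,000 → not met
Not met: 5 of 7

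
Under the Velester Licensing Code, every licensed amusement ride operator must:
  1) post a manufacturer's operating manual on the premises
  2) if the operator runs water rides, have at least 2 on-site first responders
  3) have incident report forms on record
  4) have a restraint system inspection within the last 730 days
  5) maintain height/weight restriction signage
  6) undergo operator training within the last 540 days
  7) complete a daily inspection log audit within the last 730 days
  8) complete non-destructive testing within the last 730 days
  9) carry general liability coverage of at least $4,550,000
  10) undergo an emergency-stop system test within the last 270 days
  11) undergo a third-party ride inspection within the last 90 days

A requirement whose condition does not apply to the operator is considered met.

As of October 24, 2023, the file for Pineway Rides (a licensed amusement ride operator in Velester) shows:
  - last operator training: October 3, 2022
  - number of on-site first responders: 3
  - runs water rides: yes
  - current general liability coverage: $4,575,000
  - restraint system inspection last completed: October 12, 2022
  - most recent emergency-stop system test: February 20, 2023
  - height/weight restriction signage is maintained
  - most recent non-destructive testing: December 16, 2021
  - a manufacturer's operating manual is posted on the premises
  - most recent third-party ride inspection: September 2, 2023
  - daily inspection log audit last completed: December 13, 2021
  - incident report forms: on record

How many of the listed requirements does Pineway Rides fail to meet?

0

1. manufacturer's operating manual present → met
2. condition 'runs water rides' holds; on-site first responders 3 ≥ 2 → met
3. incident report forms present → met
4. restraint system inspection 377 days ago vs limit 730 → met
5. height/weight restriction signage present → met
6. operator training 386 days ago vs limit 540 → met
7. daily inspection log audit 680 days ago vs limit 730 → met
8. non-destructive testing 677 days ago vs limit 730 → met
9. general liability coverage $4,575,000 ≥ $4,550,000 → met
10. emergency-stop system test 246 days ago vs limit 270 → met
11. third-party ride inspection 52 days ago vs limit 90 → met
Not met: 0 of 11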